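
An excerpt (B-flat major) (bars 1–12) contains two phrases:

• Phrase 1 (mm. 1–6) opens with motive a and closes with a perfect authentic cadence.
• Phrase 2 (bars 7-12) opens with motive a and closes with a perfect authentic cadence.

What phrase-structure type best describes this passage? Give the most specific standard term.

Both phrases have the same opening (a) and the same cadence (perfect authentic cadence): the second is a restatement, not a consequent, so this is a repeated phrase rather than a period.

repeated phrase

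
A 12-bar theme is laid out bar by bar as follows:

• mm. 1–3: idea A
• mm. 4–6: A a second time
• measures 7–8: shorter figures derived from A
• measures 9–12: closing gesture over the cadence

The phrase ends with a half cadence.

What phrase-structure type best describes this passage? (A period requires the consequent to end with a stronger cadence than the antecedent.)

Basic idea (mm. 1-3) + its repetition (mm. 4-6) form the presentation; fragmentation and cadence (mm. 7–12) form the continuation — the 12-bar whole is a sentence.

sentence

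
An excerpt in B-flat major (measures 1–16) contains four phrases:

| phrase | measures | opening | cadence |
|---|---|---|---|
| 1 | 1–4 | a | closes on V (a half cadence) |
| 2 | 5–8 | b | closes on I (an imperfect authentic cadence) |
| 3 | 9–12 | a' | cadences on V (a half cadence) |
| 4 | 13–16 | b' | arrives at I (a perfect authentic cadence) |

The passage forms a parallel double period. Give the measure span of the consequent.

In a double period the four phrases pair into a large antecedent (phrases 1–2, ending imperfect authentic cadence) and a large consequent (phrases 3–4, ending perfect authentic cadence). The consequent spans measures 9-16.

measures 9–16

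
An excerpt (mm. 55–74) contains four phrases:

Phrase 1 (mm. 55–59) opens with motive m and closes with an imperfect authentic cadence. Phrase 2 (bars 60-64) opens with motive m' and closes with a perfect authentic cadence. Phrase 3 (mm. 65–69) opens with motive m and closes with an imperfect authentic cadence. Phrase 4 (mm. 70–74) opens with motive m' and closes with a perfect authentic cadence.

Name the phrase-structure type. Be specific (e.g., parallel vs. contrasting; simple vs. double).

repeated period

The cadence pattern IAC–PAC–IAC–PAC is weak–strong twice, and phrases 3–4 restate phrases 1–2: a period heard twice, not a double period (which would end weakly at phrase 2).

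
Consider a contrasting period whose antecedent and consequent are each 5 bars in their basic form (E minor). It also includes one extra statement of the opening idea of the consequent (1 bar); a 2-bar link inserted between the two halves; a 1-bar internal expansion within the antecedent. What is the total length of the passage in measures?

Basic contrasting period: 5 + 5 = 10 bars.
10 (basic form) + 1 (extra statement) + 2 (link) + 1 (internal expansion) = 14.

14 measures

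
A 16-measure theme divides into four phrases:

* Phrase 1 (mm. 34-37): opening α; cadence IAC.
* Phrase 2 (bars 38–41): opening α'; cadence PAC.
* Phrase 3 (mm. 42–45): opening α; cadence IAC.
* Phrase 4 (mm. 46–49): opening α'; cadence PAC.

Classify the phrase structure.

The cadence pattern IAC–PAC–IAC–PAC is weak–strong twice, and phrases 3–4 restate phrases 1–2: a period heard twice, not a double period (which would end weakly at phrase 2).

repeated period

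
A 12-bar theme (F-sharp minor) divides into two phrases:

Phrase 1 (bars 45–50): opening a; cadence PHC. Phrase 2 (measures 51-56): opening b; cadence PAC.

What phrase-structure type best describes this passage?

Phrase 1 ends with a Phrygian half cadence (weaker) and phrase 2 with a perfect authentic cadence (stronger): antecedent + consequent = a period.
The two phrases open with different material (a / b), so the period is contrasting.

contrasting period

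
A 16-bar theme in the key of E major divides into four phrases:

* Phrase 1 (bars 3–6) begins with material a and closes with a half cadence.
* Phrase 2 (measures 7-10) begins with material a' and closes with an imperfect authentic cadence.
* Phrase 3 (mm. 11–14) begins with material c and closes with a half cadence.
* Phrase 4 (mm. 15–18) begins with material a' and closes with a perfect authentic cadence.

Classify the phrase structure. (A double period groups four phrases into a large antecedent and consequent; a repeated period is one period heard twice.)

contrasting double period

Four phrases in two halves: the first half (mm. 3–10) ends with an imperfect authentic cadence, the second (mm. 11–18) with a perfect authentic cadence — a large antecedent–consequent pair, i.e. a double period.
Phrase 3 begins with different material from phrase 1, making it contrasting.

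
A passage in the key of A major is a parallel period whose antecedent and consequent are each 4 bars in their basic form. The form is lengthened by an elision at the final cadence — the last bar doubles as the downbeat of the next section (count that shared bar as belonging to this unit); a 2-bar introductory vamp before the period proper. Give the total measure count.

10 measures

Basic parallel period: 4 + 4 = 8 bars.
8 (basic form) + 2 (introduction) = 10.
The elision shares a bar with the next section but does not change this unit's count.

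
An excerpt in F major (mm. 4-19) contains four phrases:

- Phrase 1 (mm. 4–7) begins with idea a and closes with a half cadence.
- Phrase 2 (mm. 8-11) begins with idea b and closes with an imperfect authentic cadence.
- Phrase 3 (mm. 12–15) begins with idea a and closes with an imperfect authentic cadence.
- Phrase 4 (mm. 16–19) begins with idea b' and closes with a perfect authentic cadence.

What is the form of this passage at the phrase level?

Four phrases in two halves: the first half (bars 4–11) ends with an imperfect authentic cadence, the second (measures 12–19) with a perfect authentic cadence — a large antecedent–consequent pair, i.e. a double period.
Phrase 3 begins with the same material as phrase 1, making it parallel.

parallel double period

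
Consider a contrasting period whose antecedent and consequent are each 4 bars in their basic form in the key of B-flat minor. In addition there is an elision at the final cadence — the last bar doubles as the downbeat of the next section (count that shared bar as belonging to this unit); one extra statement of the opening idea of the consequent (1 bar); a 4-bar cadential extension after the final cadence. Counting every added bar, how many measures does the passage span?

Basic contrasting period: 4 + 4 = 8 bars.
8 (basic form) + 1 (extra statement) + 4 (cadential extension) = 13.
The elision shares a bar with the next section but does not change this unit's count.

13 measures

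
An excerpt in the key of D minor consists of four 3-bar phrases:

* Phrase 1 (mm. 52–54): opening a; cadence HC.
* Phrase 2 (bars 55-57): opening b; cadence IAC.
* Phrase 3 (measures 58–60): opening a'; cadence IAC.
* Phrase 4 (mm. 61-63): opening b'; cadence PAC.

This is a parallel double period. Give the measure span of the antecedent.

measures 52–57

In a double period the first pair of phrases (ending imperfect authentic cadence) is the large antecedent and the second pair (ending perfect authentic cadence) is the large consequent; the antecedent is measures 52–57.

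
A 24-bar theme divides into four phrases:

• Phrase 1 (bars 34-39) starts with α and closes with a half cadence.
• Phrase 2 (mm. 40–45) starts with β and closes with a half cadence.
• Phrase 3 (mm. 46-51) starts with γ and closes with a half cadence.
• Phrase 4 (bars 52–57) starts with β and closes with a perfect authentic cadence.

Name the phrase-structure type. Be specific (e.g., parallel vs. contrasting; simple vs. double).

contrasting double period

Four phrases in two halves: the first half (bars 34–45) ends with a half cadence, the second (mm. 46–57) with a perfect authentic cadence — a large antecedent–consequent pair, i.e. a double period.
Phrase 3 begins with different material from phrase 1, making it contrasting.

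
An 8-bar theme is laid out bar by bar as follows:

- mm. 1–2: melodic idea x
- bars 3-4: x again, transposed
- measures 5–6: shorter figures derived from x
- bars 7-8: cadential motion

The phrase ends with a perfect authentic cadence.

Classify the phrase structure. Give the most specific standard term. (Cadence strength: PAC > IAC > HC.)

sentence

Basic idea (mm. 1–2) + its repetition (measures 3–4) form the presentation; fragmentation and cadence (mm. 5-8) form the continuation — the 8-bar whole is a sentence.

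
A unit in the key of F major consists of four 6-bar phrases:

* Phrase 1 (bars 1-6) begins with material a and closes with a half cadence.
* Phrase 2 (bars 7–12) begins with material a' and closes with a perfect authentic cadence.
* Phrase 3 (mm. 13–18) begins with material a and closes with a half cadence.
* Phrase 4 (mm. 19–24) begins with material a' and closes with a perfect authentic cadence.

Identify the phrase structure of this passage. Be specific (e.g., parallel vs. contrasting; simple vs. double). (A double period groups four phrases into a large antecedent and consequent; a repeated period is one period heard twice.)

repeated period

The cadence pattern HC–PAC–HC–PAC is weak–strong twice, and phrases 3–4 restate phrases 1–2: a period heard twice, not a double period (which would end weakly at phrase 2).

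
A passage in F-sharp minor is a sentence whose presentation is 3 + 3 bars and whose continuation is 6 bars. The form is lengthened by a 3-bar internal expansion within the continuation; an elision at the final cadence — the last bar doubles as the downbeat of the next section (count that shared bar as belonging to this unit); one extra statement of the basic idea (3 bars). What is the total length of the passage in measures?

Basic sentence: 3 + 3 + 6 = 12 bars.
12 (basic form) + 3 (internal expansion) + 3 (extra statement) = 18.
The elision shares a bar with the next section but does not change this unit's count.

18 measures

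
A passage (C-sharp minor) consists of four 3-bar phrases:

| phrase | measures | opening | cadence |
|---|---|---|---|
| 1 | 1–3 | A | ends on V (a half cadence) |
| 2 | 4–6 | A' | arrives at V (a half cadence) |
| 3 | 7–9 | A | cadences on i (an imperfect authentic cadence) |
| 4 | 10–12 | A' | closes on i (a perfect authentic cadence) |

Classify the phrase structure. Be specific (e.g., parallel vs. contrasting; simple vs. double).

parallel double period

Four phrases in two halves: the first half (measures 1–6) ends with a half cadence, the second (measures 7-12) with a perfect authentic cadence — a large antecedent–consequent pair, i.e. a double period.
Phrase 3 begins with the same material as phrase 1, making it parallel.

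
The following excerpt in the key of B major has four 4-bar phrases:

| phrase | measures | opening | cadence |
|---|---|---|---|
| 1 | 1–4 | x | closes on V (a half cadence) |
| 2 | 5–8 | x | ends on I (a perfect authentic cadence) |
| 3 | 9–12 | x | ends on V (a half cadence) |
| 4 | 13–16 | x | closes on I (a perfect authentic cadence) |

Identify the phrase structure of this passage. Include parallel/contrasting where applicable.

The cadence pattern HC–PAC–HC–PAC is weak–strong twice, and phrases 3–4 restate phrases 1–2: a period heard twice, not a double period (which would end weakly at phrase 2).

repeated period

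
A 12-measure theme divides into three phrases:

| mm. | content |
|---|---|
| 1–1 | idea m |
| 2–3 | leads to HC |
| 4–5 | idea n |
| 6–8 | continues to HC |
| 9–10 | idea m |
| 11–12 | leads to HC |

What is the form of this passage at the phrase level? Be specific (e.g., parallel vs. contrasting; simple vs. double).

The final phrase closes with a half cadence, which is not stronger than the preceding half cadence; the 3 phrases lack an overall antecedent–consequent design and so form a phrase group.

phrase group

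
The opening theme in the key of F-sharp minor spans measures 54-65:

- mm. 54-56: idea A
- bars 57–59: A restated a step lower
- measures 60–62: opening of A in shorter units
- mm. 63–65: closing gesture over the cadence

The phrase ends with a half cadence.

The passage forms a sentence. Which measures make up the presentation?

measures 54–59

The presentation of a sentence is the basic idea (mm. 54–56) plus its repetition (mm. 57–59); the presentation is therefore bars 54–59.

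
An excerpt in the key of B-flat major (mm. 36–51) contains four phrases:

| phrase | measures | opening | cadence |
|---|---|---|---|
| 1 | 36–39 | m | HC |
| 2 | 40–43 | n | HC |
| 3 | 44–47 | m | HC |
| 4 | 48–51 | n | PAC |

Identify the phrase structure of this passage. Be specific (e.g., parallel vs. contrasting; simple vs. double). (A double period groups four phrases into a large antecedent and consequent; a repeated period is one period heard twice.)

Four phrases in two halves: the first half (bars 36–43) ends with a half cadence, the second (mm. 44–51) with a perfect authentic cadence — a large antecedent–consequent pair, i.e. a double period.
Phrase 3 begins with the same material as phrase 1, making it parallel.

parallel double period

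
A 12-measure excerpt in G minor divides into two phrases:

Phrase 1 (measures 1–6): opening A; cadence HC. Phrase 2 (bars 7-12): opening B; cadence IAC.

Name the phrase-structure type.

Phrase 1 ends with a half cadence (weaker) and phrase 2 with an imperfect authentic cadence (stronger): antecedent + consequent = a period.
The two phrases open with different material (A / B), so the period is contrasting.

contrasting period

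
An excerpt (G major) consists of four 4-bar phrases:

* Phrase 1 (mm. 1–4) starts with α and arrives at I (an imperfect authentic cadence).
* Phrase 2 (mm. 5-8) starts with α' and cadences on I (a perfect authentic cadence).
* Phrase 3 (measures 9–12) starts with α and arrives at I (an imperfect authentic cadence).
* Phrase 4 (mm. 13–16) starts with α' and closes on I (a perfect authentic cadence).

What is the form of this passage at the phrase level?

The cadence pattern IAC–PAC–IAC–PAC is weak–strong twice, and phrases 3–4 restate phrases 1–2: a period heard twice, not a double period (which would end weakly at phrase 2).

repeated period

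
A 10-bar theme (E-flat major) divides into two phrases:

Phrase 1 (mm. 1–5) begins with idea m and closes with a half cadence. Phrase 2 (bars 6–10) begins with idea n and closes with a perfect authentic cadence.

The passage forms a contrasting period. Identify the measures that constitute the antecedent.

The antecedent is the phrase ending with the weaker cadence (half cadence, phrase 1) and the consequent the one ending more conclusively (perfect authentic cadence, phrase 2); the antecedent is mm. 1–5.

measures 1–5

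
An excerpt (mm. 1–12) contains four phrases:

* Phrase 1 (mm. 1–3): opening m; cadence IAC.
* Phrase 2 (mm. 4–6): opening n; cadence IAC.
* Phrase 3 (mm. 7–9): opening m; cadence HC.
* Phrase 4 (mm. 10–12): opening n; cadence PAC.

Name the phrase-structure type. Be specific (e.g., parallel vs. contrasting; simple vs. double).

parallel double period

Four phrases in two halves: the first half (mm. 1–6) ends with an imperfect authentic cadence, the second (measures 7-12) with a perfect authentic cadence — a large antecedent–consequent pair, i.e. a double period.
Phrase 3 begins with the same material as phrase 1, making it parallel.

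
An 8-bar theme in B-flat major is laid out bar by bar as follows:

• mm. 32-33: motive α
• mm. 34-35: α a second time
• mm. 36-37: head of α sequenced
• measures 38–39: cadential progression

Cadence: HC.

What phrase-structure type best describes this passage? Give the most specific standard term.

Basic idea (measures 32–33) + its repetition (mm. 34–35) form the presentation; fragmentation and cadence (mm. 36–39) form the continuation — the 8-bar whole is a sentence.

sentence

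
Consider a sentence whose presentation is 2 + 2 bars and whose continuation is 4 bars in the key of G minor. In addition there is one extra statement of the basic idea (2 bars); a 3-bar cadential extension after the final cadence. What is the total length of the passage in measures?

13 measures

Basic sentence: 2 + 2 + 4 = 8 bars.
8 (basic form) + 2 (extra statement) + 3 (cadential extension) = 13.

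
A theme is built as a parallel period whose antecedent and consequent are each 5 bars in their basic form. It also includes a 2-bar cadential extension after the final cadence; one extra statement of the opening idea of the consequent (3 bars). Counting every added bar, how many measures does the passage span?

15 measures

Basic parallel period: 5 + 5 = 10 bars.
10 (basic form) + 2 (cadential extension) + 3 (extra statement) = 15.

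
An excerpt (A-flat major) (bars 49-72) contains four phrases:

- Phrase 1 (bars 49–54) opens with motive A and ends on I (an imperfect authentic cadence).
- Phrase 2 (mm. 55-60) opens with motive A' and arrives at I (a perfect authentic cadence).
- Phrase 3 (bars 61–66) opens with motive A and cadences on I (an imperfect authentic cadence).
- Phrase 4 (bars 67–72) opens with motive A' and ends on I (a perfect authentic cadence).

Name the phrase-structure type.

The cadence pattern IAC–PAC–IAC–PAC is weak–strong twice, and phrases 3–4 restate phrases 1–2: a period heard twice, not a double period (which would end weakly at phrase 2).

repeated period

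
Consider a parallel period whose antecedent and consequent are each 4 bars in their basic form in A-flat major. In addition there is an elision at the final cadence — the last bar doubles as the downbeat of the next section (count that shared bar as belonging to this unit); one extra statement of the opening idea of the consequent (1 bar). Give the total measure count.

Basic parallel period: 4 + 4 = 8 bars.
8 (basic form) + 1 (extra statement) = 9.
The elision shares a bar with the next section but does not change this unit's count.

9 measures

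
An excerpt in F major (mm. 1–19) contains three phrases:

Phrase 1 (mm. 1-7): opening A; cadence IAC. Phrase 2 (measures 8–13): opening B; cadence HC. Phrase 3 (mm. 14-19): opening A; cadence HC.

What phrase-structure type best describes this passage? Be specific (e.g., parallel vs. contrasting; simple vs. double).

The final phrase closes with a half cadence, which is not stronger than the preceding half cadence; the 3 phrases lack an overall antecedent–consequent design and so form a phrase group.

phrase group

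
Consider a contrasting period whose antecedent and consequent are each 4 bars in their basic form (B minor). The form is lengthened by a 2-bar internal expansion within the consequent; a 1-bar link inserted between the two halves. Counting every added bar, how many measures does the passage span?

Basic contrasting period: 4 + 4 = 8 bars.
8 (basic form) + 2 (internal expansion) + 1 (link) = 11.

11 measures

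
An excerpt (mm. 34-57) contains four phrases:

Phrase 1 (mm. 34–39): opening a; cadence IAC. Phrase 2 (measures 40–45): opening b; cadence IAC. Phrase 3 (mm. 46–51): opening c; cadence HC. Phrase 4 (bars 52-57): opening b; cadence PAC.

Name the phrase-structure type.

contrasting double period

Four phrases in two halves: the first half (mm. 34–45) ends with an imperfect authentic cadence, the second (measures 46–57) with a perfect authentic cadence — a large antecedent–consequent pair, i.e. a double period.
Phrase 3 begins with different material from phrase 1, making it contrasting.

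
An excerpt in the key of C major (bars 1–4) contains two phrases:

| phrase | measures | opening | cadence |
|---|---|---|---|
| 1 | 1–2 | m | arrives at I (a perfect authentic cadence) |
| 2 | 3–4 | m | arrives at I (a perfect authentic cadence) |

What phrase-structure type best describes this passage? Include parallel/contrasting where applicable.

Both phrases have the same opening (m) and the same cadence (perfect authentic cadence): the second is a restatement, not a consequent, so this is a repeated phrase rather than a period.

repeated phrase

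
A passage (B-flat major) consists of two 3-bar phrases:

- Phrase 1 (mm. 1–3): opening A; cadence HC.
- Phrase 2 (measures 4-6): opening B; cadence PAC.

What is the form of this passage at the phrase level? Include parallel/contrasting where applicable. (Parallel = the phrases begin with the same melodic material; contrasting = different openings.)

Phrase 1 ends with a half cadence (weaker) and phrase 2 with a perfect authentic cadence (stronger): antecedent + consequent = a period.
The two phrases open with different material (A / B), so the period is contrasting.

contrasting period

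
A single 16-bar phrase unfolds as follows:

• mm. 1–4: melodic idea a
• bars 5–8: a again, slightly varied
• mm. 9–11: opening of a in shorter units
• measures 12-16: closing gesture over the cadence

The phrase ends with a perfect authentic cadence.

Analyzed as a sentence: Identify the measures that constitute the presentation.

The presentation of a sentence is the basic idea (mm. 1–4) plus its repetition (bars 5–8); the presentation is therefore bars 1–8.

measures 1–8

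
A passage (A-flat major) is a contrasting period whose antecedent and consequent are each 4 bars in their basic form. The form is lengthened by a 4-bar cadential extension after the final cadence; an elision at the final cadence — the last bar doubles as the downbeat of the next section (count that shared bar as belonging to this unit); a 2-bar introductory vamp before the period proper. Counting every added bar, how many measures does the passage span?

Basic contrasting period: 4 + 4 = 8 bars.
8 (basic form) + 4 (cadential extension) + 2 (introduction) = 14.
The elision shares a bar with the next section but does not change this unit's count.

14 measures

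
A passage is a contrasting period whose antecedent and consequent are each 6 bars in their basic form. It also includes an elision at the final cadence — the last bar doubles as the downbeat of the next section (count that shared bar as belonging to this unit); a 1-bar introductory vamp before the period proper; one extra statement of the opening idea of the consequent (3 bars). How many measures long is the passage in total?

16 measures

Basic contrasting period: 6 + 6 = 12 bars.
12 (basic form) + 1 (introduction) + 3 (extra statement) = 16.
The elision shares a bar with the next section but does not change this unit's count.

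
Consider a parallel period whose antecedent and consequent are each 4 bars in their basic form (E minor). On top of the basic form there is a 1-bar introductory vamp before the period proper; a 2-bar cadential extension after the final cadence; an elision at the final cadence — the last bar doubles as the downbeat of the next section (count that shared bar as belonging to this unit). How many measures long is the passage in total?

11 measures

Basic parallel period: 4 + 4 = 8 bars.
8 (basic form) + 1 (introduction) + 2 (cadential extension) = 11.
The elision shares a bar with the next section but does not change this unit's count.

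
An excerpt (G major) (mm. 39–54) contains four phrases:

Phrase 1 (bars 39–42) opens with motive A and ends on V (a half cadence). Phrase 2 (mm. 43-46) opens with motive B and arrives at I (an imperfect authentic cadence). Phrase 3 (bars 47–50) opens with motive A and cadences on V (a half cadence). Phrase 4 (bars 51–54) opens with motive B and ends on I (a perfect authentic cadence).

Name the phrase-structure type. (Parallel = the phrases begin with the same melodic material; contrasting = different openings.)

parallel double period

Four phrases in two halves: the first half (mm. 39–46) ends with an imperfect authentic cadence, the second (mm. 47–54) with a perfect authentic cadence — a large antecedent–consequent pair, i.e. a double period.
Phrase 3 begins with the same material as phrase 1, making it parallel.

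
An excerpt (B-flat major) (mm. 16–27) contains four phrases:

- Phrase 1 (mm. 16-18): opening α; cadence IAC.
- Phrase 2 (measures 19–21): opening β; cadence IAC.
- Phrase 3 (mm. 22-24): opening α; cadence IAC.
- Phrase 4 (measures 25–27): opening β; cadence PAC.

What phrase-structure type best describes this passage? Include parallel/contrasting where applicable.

Four phrases in two halves: the first half (mm. 16–21) ends with an imperfect authentic cadence, the second (mm. 22-27) with a perfect authentic cadence — a large antecedent–consequent pair, i.e. a double period.
Phrase 3 begins with the same material as phrase 1, making it parallel.

parallel double period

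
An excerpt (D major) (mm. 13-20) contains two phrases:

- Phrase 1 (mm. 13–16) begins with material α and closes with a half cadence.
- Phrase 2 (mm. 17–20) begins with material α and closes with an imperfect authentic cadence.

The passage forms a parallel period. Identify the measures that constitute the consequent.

measures 17–20

The antecedent is the phrase ending with the weaker cadence (half cadence, phrase 1) and the consequent the one ending more conclusively (imperfect authentic cadence, phrase 2); the consequent is mm. 17–20.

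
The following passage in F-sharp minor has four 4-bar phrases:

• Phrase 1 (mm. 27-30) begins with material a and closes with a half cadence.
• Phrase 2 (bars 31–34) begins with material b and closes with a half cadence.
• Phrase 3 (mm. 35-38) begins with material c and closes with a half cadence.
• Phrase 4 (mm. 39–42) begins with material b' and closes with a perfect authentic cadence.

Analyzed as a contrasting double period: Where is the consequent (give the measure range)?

measures 35–42

In a double period the four phrases pair into a large antecedent (phrases 1–2, ending half cadence) and a large consequent (phrases 3–4, ending perfect authentic cadence). The consequent spans mm. 35–42.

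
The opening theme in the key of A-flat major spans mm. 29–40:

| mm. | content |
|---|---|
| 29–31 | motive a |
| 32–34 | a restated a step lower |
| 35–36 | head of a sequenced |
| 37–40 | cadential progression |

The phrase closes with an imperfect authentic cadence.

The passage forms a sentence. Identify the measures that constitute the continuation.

measures 35–40

After the presentation (bars 29-34), the continuation covers the fragmentation through the cadence: mm. 35–40.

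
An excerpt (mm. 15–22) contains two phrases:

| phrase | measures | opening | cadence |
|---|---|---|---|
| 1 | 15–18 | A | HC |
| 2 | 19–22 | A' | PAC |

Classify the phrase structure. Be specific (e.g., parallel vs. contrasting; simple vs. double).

parallel period

Phrase 1 ends with a half cadence (weaker) and phrase 2 with a perfect authentic cadence (stronger): antecedent + consequent = a period.
The two phrases open with the same material (A / A'), so the period is parallel.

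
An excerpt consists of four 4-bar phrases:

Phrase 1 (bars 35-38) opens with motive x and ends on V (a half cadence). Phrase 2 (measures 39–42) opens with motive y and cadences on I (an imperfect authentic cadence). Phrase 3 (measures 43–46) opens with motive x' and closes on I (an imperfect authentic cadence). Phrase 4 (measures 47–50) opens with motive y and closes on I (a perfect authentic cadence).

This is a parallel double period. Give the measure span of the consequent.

measures 43–50

In a double period the first pair of phrases (ending imperfect authentic cadence) is the large antecedent and the second pair (ending perfect authentic cadence) is the large consequent; the consequent is measures 43–50.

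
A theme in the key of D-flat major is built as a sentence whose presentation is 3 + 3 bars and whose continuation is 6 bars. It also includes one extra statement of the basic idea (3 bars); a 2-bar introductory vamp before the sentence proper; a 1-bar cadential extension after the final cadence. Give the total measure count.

Basic sentence: 3 + 3 + 6 = 12 bars.
12 (basic form) + 3 (extra statement) + 2 (introduction) + 1 (cadential extension) = 18.

18 measures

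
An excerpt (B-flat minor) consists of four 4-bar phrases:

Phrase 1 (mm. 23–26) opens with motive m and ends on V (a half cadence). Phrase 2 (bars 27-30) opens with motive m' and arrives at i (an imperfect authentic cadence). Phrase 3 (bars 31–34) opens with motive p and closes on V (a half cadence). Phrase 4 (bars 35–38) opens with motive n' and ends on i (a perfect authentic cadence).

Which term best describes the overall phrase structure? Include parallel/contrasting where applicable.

contrasting double period

Four phrases in two halves: the first half (measures 23-30) ends with an imperfect authentic cadence, the second (mm. 31-38) with a perfect authentic cadence — a large antecedent–consequent pair, i.e. a double period.
Phrase 3 begins with different material from phrase 1, making it contrasting.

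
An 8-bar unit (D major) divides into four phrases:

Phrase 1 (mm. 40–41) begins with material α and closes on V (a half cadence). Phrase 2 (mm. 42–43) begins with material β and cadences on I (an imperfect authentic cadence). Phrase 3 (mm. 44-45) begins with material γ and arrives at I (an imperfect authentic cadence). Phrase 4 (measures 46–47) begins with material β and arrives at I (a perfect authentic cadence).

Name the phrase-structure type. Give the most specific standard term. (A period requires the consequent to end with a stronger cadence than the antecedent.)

contrasting double period

Four phrases in two halves: the first half (mm. 40–43) ends with an imperfect authentic cadence, the second (mm. 44–47) with a perfect authentic cadence — a large antecedent–consequent pair, i.e. a double period.
Phrase 3 begins with different material from phrase 1, making it contrasting.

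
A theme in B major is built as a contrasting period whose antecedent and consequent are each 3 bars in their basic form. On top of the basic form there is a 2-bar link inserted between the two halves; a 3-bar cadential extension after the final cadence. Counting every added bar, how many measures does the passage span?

Basic contrasting period: 3 + 3 = 6 bars.
6 (basic form) + 2 (link) + 3 (cadential extension) = 11.

11 measures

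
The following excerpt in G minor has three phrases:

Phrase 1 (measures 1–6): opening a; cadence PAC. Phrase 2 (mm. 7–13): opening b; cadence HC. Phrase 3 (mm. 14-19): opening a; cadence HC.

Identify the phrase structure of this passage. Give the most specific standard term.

The final phrase closes with a half cadence, which is not stronger than the preceding half cadence; the 3 phrases lack an overall antecedent–consequent design and so form a phrase group.

phrase group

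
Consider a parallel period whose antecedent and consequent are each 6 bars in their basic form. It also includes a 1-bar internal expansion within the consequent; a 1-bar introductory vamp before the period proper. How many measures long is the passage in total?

Basic parallel period: 6 + 6 = 12 bars.
12 (basic form) + 1 (internal expansion) + 1 (introduction) = 14.

14 measures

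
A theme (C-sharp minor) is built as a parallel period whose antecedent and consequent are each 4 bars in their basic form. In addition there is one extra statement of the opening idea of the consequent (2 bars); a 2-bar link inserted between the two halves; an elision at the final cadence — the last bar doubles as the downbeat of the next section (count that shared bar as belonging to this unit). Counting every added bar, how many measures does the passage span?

Basic parallel period: 4 + 4 = 8 bars.
8 (basic form) + 2 (extra statement) + 2 (link) = 12.
The elision shares a bar with the next section but does not change this unit's count.

12 measures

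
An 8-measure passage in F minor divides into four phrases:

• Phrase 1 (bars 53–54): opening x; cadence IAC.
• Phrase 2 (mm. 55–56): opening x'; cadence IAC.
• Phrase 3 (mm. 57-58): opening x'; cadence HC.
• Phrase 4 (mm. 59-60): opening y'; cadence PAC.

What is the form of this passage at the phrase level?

Four phrases in two halves: the first half (bars 53-56) ends with an imperfect authentic cadence, the second (bars 57–60) with a perfect authentic cadence — a large antecedent–consequent pair, i.e. a double period.
Phrase 3 begins with the same material as phrase 1, making it parallel.

parallel double period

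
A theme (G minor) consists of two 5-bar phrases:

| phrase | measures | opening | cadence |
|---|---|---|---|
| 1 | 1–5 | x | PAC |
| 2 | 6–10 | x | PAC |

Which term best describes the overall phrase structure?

repeated phrase

Both phrases have the same opening (x) and the same cadence (perfect authentic cadence): the second is a restatement, not a consequent, so this is a repeated phrase rather than a period.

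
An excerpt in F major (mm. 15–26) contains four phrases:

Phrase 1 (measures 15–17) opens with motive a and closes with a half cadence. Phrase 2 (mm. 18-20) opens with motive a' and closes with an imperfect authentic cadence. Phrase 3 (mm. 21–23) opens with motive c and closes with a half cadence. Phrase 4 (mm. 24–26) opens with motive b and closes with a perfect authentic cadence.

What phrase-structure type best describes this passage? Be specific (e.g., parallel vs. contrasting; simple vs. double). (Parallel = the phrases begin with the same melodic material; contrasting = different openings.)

contrasting double period

Four phrases in two halves: the first half (measures 15–20) ends with an imperfect authentic cadence, the second (measures 21-26) with a perfect authentic cadence — a large antecedent–consequent pair, i.e. a double period.
Phrase 3 begins with different material from phrase 1, making it contrasting.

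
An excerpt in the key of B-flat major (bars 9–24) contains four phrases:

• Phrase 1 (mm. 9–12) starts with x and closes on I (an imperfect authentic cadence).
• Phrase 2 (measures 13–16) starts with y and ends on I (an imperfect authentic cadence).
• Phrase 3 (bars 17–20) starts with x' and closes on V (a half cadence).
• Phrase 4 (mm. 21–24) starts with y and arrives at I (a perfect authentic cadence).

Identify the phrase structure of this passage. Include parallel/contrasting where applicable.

Four phrases in two halves: the first half (measures 9–16) ends with an imperfect authentic cadence, the second (bars 17-24) with a perfect authentic cadence — a large antecedent–consequent pair, i.e. a double period.
Phrase 3 begins with the same material as phrase 1, making it parallel.

parallel double period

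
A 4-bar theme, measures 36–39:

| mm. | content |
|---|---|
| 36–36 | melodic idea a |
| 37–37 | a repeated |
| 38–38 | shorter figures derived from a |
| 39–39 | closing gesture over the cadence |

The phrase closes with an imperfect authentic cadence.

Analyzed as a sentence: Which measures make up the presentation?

The presentation of a sentence is the basic idea (measure 36) plus its repetition (m. 37); the presentation is therefore mm. 36–37.

measures 36–37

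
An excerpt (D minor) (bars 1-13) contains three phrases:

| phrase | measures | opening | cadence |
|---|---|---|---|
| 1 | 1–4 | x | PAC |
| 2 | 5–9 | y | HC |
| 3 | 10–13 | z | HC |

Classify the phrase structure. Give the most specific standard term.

phrase group

The final phrase closes with a half cadence, which is not stronger than the preceding half cadence; the 3 phrases lack an overall antecedent–consequent design and so form a phrase group.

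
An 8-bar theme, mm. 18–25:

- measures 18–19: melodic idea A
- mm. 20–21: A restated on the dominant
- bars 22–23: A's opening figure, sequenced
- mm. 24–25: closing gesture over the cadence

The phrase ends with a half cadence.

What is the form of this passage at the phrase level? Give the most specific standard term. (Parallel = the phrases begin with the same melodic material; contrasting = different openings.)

sentence

Basic idea (bars 18–19) + its repetition (mm. 20-21) form the presentation; fragmentation and cadence (mm. 22–25) form the continuation — the 8-bar whole is a sentence.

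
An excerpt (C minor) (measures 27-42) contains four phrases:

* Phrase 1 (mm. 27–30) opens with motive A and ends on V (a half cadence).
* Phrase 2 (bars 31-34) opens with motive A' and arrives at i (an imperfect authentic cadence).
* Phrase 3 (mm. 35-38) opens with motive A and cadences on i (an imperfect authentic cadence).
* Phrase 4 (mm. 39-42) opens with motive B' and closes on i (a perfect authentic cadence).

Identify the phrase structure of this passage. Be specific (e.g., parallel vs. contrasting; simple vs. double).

parallel double period

Four phrases in two halves: the first half (mm. 27–34) ends with an imperfect authentic cadence, the second (mm. 35-42) with a perfect authentic cadence — a large antecedent–consequent pair, i.e. a double period.
Phrase 3 begins with the same material as phrase 1, making it parallel.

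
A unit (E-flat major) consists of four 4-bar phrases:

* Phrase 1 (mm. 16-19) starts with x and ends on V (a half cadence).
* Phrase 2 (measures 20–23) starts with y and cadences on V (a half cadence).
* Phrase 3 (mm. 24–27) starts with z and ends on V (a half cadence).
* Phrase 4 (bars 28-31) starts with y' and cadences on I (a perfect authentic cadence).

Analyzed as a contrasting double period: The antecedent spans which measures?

measures 16–23

In a double period the four phrases pair into a large antecedent (phrases 1–2, ending half cadence) and a large consequent (phrases 3–4, ending perfect authentic cadence). The antecedent spans mm. 16–23.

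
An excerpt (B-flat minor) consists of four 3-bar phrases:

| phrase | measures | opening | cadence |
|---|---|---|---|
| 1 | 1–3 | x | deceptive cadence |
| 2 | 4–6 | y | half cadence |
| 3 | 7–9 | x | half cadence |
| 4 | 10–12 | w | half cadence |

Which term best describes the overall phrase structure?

phrase group

Phrase 4 ends with a half cadence, no stronger than phrase 2's half cadence, so the four phrases do not form a double period; nor do phrases 3–4 duplicate 1–2, so it is not a repeated period. With no phrase reaching a conclusive cadence, the passage is a phrase group.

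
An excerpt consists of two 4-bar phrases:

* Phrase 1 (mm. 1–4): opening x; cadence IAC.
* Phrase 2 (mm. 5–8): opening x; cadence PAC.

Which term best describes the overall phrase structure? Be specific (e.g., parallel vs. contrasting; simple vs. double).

Phrase 1 ends with an imperfect authentic cadence (weaker) and phrase 2 with a perfect authentic cadence (stronger): antecedent + consequent = a period.
The two phrases open with the same material (x / x), so the period is parallel.

parallel period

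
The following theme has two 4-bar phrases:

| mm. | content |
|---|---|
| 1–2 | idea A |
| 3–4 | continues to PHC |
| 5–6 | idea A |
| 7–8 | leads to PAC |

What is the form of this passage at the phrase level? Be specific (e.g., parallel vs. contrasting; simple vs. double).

Phrase 1 ends with a Phrygian half cadence (weaker) and phrase 2 with a perfect authentic cadence (stronger): antecedent + consequent = a period.
The two phrases open with the same material (A / A), so the period is parallel.

parallel period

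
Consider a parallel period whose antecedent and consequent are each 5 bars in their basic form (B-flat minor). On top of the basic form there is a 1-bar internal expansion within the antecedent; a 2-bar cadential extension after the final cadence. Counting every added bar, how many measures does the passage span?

Basic parallel period: 5 + 5 = 10 bars.
10 (basic form) + 1 (internal expansion) + 2 (cadential extension) = 13.

13 measures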